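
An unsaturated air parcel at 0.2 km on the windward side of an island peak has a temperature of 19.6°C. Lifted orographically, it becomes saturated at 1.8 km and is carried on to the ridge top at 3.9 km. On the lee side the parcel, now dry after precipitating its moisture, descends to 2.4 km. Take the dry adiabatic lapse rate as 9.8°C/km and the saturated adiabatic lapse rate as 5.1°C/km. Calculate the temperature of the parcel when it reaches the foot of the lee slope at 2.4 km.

Dry to 1800 m: -9.8 × 1.6 km = -15.68°C, so T = 3.92°C.
Saturated to 3900 m: -5.1 × 2.1 km = -10.71°C, so T = -6.79°C.
Dry descent to 2400 m: +9.8 × 1.5 km = +14.7°C, so T = 7.91°C.

7.91°C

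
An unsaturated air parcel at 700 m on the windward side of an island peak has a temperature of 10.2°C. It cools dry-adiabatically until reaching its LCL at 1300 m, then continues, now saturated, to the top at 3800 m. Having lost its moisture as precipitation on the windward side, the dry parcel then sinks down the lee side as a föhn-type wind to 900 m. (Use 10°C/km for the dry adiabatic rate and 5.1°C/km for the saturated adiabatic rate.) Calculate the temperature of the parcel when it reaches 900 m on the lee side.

20.45°C

700–1300 m, dry: Δz = 0.6 km ⇒ ΔT = -6°C; T = 4.2°C
1300–3800 m, saturated: Δz = 2.5 km ⇒ ΔT = -12.75°C; T = -8.55°C
3800–900 m, dry descent: Δz = 2.9 km ⇒ ΔT = +29°C; T = 20.45°C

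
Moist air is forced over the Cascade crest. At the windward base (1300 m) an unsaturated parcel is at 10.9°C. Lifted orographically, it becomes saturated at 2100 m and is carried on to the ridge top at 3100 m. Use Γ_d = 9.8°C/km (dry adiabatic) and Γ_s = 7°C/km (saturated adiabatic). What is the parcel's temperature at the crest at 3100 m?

-3.94°C

1300 → 2100 m (dry, 9.8°C/km): ΔT = -9.8 × 0.8 = -7.84°C → T = 3.06°C
2100 → 3100 m (saturated, 7°C/km): ΔT = -7 × 1 = -7°C → T = -3.94°C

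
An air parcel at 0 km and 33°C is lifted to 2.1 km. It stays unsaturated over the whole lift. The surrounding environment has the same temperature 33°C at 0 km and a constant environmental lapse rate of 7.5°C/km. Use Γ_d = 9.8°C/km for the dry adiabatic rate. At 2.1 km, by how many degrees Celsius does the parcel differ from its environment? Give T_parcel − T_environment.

Parcel:
  From 0 m to 2100 m (dry): cools by 9.8 × 2.1 = 20.58°C, giving 12.42°C.
Environment:
  From 0 m to 2100 m (environment): cools by 7.5 × 2.1 = 15.75°C, giving 17.25°C.
T_parcel − T_env = 12.42 − 17.25 = -4.83°C

-4.83°C (parcel cooler than environment)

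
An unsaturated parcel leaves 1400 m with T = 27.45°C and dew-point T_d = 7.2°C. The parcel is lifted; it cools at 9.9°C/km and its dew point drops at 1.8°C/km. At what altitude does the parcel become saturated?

3900 m

T and T_d converge at 9.9 − 1.8 = 8.1°C per km
Height above start = (27.45 − 7.2) / 8.1 = 2.5 km
LCL altitude = 1400 m + 2500 m = 3900 m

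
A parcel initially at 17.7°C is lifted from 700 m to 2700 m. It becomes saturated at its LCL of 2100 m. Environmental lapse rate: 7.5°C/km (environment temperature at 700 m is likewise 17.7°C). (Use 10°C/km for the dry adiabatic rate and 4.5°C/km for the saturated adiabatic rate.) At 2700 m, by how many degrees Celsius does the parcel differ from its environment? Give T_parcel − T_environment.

Parcel:
  700 → 2100 m (dry, 10°C/km): ΔT = -10 × 1.4 = -14°C → T = 3.7°C
  2100 → 2700 m (saturated, 4.5°C/km): ΔT = -4.5 × 0.6 = -2.7°C → T = 1°C
Environment:
  700 → 2700 m (environment, 7.5°C/km): ΔT = -7.5 × 2 = -15°C → T = 2.7°C
T_parcel − T_env = 1 − 2.7 = -1.7°C

-1.7°C (parcel cooler than environment)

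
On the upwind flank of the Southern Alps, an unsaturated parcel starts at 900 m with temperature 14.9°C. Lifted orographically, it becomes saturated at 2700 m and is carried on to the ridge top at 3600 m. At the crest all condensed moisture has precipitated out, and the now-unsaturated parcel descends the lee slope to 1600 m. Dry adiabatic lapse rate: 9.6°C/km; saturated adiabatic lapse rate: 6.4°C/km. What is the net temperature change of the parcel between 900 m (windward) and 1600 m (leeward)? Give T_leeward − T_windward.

-3.84°C

Dry to 2700 m: -9.6 × 1.8 km = -17.28°C, so T = -2.38°C.
Saturated to 3600 m: -6.4 × 0.9 km = -5.76°C, so T = -8.14°C.
Dry descent to 1600 m: +9.6 × 2 km = +19.2°C, so T = 11.06°C.
Net change vs windward start: 11.06 − 14.9 = -3.84°C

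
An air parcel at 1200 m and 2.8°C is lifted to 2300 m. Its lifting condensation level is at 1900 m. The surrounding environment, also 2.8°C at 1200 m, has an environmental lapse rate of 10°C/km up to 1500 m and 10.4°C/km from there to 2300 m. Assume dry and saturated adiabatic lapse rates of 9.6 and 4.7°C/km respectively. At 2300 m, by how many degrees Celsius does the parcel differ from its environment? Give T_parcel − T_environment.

+2.72°C (parcel warmer than environment)

Parcel:
  1200–1900 m, dry: Δz = 0.7 km ⇒ ΔT = -6.72°C; T = -3.92°C
  1900–2300 m, saturated: Δz = 0.4 km ⇒ ΔT = -1.88°C; T = -5.8°C
Environment:
  1200–1500 m, environment, lower layer: Δz = 0.3 km ⇒ ΔT = -3°C; T = -0.2°C
  1500–2300 m, environment, upper layer: Δz = 0.8 km ⇒ ΔT = -8.32°C; T = -8.52°C
T_parcel − T_env = -5.8 − (-8.52) = +2.72°C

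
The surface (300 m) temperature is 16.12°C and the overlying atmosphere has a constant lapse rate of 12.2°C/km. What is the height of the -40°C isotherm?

Height above start = (16.12 − (-40)) / 12.2 = 4.6 km
Altitude = 300 m + 4600 m = 4900 m

4900 m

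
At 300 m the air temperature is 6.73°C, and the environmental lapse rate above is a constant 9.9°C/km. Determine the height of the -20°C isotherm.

Height above start = (6.73 − (-20)) / 9.9 = 2.7 km
Altitude = 300 m + 2700 m = 3000 m

3000 m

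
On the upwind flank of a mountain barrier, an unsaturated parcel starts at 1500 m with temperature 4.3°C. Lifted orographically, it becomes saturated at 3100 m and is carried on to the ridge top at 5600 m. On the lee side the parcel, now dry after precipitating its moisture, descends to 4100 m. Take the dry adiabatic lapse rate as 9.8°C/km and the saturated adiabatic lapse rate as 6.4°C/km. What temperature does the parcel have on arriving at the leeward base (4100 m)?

1500 → 3100 m (dry, 9.8°C/km): ΔT = -9.8 × 1.6 = -15.68°C → T = -11.38°C
3100 → 5600 m (saturated, 6.4°C/km): ΔT = -6.4 × 2.5 = -16°C → T = -27.38°C
5600 → 4100 m (dry descent, 9.8°C/km): ΔT = +9.8 × 1.5 = +14.7°C → T = -12.68°C

-12.68°C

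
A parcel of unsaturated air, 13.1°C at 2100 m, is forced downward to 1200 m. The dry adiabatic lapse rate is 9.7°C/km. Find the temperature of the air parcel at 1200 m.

21.83°C

2100–1200 m, dry adiabatic: Δz = 0.9 km ⇒ ΔT = +8.73°C; T = 21.83°C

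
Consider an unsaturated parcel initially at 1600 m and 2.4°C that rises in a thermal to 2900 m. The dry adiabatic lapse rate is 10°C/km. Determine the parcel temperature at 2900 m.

Dry adiabatic to 2900 m: -10 × 1.3 km = -13°C, so T = -10.6°C.

-10.6°C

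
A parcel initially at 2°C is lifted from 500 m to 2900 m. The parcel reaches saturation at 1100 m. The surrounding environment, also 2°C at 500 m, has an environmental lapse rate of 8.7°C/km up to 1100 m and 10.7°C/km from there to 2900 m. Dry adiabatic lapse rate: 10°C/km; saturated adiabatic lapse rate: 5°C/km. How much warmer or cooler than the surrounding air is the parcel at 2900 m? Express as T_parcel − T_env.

Parcel:
  Dry to 1100 m: -10 × 0.6 km = -6°C, so T = -4°C.
  Saturated to 2900 m: -5 × 1.8 km = -9°C, so T = -13°C.
Environment:
  Environment, lower layer to 1100 m: -8.7 × 0.6 km = -5.22°C, so T = -3.22°C.
  Environment, upper layer to 2900 m: -10.7 × 1.8 km = -19.26°C, so T = -22.48°C.
T_parcel − T_env = -13 − (-22.48) = +9.48°C

+9.48°C (parcel warmer than environment)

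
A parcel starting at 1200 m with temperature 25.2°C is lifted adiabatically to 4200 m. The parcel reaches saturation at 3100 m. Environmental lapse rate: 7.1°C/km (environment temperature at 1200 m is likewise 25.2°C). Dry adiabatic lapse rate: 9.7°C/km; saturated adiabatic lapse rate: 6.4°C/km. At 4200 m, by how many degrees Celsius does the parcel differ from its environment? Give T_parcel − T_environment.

-4.17°C (parcel cooler than environment)

Parcel:
  1200 → 3100 m (dry, 9.7°C/km): ΔT = -9.7 × 1.9 = -18.43°C → T = 6.77°C
  3100 → 4200 m (saturated, 6.4°C/km): ΔT = -6.4 × 1.1 = -7.04°C → T = -0.27°C
Environment:
  1200 → 4200 m (environment, 7.1°C/km): ΔT = -7.1 × 3 = -21.3°C → T = 3.9°C
T_parcel − T_env = -0.27 − 3.9 = -4.17°C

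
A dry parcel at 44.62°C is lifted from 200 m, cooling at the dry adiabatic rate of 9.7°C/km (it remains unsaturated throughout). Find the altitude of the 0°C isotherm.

Height above start = (44.62 − 0) / 9.7 = 4.6 km
Altitude = 200 m + 4600 m = 4800 m

4800 m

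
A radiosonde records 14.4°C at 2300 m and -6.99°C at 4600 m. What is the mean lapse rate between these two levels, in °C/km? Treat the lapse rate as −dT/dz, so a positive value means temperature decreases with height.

9.3°C/km

Γ = −ΔT/Δz = (14.4 − (-6.99)) / (4600 − 2300) m
  = 21.39°C / 2.3 km = 9.3°C/km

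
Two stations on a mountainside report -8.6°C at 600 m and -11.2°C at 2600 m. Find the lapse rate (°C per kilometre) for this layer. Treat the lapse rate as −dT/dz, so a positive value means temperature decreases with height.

1.3°C/km

Γ = −ΔT/Δz = (-8.6 − (-11.2)) / (2600 − 600) m
  = 2.6°C / 2 km = 1.3°C/km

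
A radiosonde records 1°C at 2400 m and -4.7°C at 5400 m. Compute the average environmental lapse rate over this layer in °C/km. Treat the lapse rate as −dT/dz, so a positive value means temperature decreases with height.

Γ = −ΔT/Δz = (1 − (-4.7)) / (5400 − 2400) m
  = 5.7°C / 3 km = 1.9°C/km

1.9°C/km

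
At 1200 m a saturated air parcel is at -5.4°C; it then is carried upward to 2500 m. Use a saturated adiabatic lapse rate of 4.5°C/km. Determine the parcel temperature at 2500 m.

From 1200 m to 2500 m (saturated adiabatic): cools by 4.5 × 1.3 = 5.85°C, giving -11.25°C.

-11.25°C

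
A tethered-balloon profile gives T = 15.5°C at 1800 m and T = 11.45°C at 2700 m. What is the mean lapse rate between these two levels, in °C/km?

4.5°C/km

Γ = −ΔT/Δz = (15.5 − 11.45) / (2700 − 1800) m
  = 4.05°C / 0.9 km = 4.5°C/km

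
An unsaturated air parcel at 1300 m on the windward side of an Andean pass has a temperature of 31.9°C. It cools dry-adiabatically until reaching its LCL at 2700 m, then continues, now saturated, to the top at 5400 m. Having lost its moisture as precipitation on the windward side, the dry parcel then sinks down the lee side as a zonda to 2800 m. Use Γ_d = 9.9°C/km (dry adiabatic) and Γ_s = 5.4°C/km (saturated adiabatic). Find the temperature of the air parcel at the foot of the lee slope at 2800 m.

29.2°C

1300–2700 m, dry: Δz = 1.4 km ⇒ ΔT = -13.86°C; T = 18.04°C
2700–5400 m, saturated: Δz = 2.7 km ⇒ ΔT = -14.58°C; T = 3.46°C
5400–2800 m, dry descent: Δz = 2.6 km ⇒ ΔT = +25.74°C; T = 29.2°C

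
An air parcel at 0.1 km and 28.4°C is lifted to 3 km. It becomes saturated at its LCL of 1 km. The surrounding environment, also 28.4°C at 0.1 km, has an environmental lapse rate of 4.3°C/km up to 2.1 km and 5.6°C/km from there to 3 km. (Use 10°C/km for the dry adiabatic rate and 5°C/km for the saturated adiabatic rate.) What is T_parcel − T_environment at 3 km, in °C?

Parcel:
  100–1000 m, dry: Δz = 0.9 km ⇒ ΔT = -9°C; T = 19.4°C
  1000–3000 m, saturated: Δz = 2 km ⇒ ΔT = -10°C; T = 9.4°C
Environment:
  100–2100 m, environment, lower layer: Δz = 2 km ⇒ ΔT = -8.6°C; T = 19.8°C
  2100–3000 m, environment, upper layer: Δz = 0.9 km ⇒ ΔT = -5.04°C; T = 14.76°C
T_parcel − T_env = 9.4 − 14.76 = -5.36°C

-5.36°C (parcel cooler than environment)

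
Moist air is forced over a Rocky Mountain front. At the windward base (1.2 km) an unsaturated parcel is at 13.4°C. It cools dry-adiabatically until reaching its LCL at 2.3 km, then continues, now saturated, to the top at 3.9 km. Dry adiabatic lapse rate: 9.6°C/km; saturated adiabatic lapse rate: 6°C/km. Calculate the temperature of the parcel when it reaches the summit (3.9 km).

-6.76°C

From 1200 m to 2300 m (dry): cools by 9.6 × 1.1 = 10.56°C, giving 2.84°C.
From 2300 m to 3900 m (saturated): cools by 6 × 1.6 = 9.6°C, giving -6.76°C.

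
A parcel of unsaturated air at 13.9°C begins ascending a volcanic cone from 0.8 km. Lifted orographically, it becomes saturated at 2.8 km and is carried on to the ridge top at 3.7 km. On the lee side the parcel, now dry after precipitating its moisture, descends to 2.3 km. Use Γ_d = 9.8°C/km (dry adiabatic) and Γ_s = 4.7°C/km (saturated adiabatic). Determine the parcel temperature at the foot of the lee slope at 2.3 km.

800–2800 m, dry: Δz = 2 km ⇒ ΔT = -19.6°C; T = -5.7°C
2800–3700 m, saturated: Δz = 0.9 km ⇒ ΔT = -4.23°C; T = -9.93°C
3700–2300 m, dry descent: Δz = 1.4 km ⇒ ΔT = +13.72°C; T = 3.79°C

3.79°C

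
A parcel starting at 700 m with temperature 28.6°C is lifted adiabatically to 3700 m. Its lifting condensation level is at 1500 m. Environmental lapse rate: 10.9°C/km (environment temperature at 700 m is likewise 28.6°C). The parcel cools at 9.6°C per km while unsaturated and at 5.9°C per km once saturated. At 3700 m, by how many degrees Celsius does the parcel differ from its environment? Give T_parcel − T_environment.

Parcel:
  Dry to 1500 m: -9.6 × 0.8 km = -7.68°C, so T = 20.92°C.
  Saturated to 3700 m: -5.9 × 2.2 km = -12.98°C, so T = 7.94°C.
Environment:
  Environment to 3700 m: -10.9 × 3 km = -32.7°C, so T = -4.1°C.
T_parcel − T_env = 7.94 − (-4.1) = +12.04°C

+12.04°C (parcel warmer than environment)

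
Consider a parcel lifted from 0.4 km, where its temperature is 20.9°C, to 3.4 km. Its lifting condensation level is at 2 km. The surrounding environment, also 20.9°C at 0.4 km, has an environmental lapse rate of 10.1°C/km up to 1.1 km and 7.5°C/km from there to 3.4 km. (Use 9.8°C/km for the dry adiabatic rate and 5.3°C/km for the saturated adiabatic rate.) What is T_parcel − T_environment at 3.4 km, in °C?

+1.22°C (parcel warmer than environment)

Parcel:
  400 → 2000 m (dry, 9.8°C/km): ΔT = -9.8 × 1.6 = -15.68°C → T = 5.22°C
  2000 → 3400 m (saturated, 5.3°C/km): ΔT = -5.3 × 1.4 = -7.42°C → T = -2.2°C
Environment:
  400 → 1100 m (environment, lower layer, 10.1°C/km): ΔT = -10.1 × 0.7 = -7.07°C → T = 13.83°C
  1100 → 3400 m (environment, upper layer, 7.5°C/km): ΔT = -7.5 × 2.3 = -17.25°C → T = -3.42°C
T_parcel − T_env = -2.2 − (-3.42) = +1.22°C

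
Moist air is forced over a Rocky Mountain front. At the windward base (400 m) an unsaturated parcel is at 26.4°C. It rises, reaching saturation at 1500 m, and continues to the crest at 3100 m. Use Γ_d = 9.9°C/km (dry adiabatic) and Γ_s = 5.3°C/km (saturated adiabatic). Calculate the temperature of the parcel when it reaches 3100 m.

400 → 1500 m (dry, 9.9°C/km): ΔT = -9.9 × 1.1 = -10.89°C → T = 15.51°C
1500 → 3100 m (saturated, 5.3°C/km): ΔT = -5.3 × 1.6 = -8.48°C → T = 7.03°C

7.03°C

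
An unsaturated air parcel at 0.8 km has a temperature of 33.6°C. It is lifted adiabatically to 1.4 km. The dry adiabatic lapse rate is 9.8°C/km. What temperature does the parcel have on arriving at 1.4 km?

Dry adiabatic to 1400 m: -9.8 × 0.6 km = -5.88°C, so T = 27.72°C.

27.72°C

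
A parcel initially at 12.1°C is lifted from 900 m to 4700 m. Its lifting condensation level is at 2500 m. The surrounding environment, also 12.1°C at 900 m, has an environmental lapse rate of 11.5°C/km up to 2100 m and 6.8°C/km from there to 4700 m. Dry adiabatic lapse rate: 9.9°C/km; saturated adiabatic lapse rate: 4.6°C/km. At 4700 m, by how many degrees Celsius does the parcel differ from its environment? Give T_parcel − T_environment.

Parcel:
  900–2500 m, dry: Δz = 1.6 km ⇒ ΔT = -15.84°C; T = -3.74°C
  2500–4700 m, saturated: Δz = 2.2 km ⇒ ΔT = -10.12°C; T = -13.86°C
Environment:
  900–2100 m, environment, lower layer: Δz = 1.2 km ⇒ ΔT = -13.8°C; T = -1.7°C
  2100–4700 m, environment, upper layer: Δz = 2.6 km ⇒ ΔT = -17.68°C; T = -19.38°C
T_parcel − T_env = -13.86 − (-19.38) = +5.52°C

+5.52°C (parcel warmer than environment)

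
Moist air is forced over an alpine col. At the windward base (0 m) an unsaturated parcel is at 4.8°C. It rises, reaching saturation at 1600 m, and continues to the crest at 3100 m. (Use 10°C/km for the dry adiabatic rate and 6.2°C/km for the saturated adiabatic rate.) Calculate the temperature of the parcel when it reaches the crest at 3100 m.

-20.5°C

Dry to 1600 m: -10 × 1.6 km = -16°C, so T = -11.2°C.
Saturated to 3100 m: -6.2 × 1.5 km = -9.3°C, so T = -20.5°C.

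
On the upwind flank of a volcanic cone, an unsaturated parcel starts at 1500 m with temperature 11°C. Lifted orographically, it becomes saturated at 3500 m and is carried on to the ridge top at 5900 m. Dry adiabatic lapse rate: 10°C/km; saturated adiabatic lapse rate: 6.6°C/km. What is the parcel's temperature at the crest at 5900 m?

-24.84°C

1500 → 3500 m (dry, 10°C/km): ΔT = -10 × 2 = -20°C → T = -9°C
3500 → 5900 m (saturated, 6.6°C/km): ΔT = -6.6 × 2.4 = -15.84°C → T = -24.84°C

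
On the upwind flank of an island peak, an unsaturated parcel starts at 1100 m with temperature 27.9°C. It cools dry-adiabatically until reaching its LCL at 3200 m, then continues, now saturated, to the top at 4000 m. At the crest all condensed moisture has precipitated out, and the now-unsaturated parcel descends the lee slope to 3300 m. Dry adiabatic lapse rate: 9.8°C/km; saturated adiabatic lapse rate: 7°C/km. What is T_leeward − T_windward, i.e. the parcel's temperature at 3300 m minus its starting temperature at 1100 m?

-19.32°C

From 1100 m to 3200 m (dry): cools by 9.8 × 2.1 = 20.58°C, giving 7.32°C.
From 3200 m to 4000 m (saturated): cools by 7 × 0.8 = 5.6°C, giving 1.72°C.
From 4000 m to 3300 m (dry descent): warms by 9.8 × 0.7 = 6.86°C, giving 8.58°C.
Net change vs windward start: 8.58 − 27.9 = -19.32°C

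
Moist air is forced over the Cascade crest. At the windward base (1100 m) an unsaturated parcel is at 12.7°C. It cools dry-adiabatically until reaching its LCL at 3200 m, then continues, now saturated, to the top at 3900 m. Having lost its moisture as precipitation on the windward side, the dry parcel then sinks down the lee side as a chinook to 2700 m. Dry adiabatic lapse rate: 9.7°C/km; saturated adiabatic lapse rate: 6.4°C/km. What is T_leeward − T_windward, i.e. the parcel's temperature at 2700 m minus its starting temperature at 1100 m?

Dry to 3200 m: -9.7 × 2.1 km = -20.37°C, so T = -7.67°C.
Saturated to 3900 m: -6.4 × 0.7 km = -4.48°C, so T = -12.15°C.
Dry descent to 2700 m: +9.7 × 1.2 km = +11.64°C, so T = -0.51°C.
Net change vs windward start: -0.51 − 12.7 = -13.21°C

-13.21°C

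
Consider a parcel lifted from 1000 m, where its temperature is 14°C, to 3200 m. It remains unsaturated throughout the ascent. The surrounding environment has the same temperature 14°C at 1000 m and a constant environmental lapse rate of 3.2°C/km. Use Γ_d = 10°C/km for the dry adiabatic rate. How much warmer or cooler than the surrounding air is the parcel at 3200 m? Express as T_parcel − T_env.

Parcel:
  1000 → 3200 m (dry, 10°C/km): ΔT = -10 × 2.2 = -22°C → T = -8°C
Environment:
  1000 → 3200 m (environment, 3.2°C/km): ΔT = -3.2 × 2.2 = -7.04°C → T = 6.96°C
T_parcel − T_env = -8 − 6.96 = -14.96°C

-14.96°C (parcel cooler than environment)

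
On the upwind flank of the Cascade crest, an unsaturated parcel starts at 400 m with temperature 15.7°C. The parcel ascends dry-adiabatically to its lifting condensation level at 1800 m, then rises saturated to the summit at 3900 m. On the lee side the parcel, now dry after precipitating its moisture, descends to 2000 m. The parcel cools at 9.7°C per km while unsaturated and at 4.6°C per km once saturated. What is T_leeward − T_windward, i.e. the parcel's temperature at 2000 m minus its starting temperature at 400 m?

-4.81°C

Dry to 1800 m: -9.7 × 1.4 km = -13.58°C, so T = 2.12°C.
Saturated to 3900 m: -4.6 × 2.1 km = -9.66°C, so T = -7.54°C.
Dry descent to 2000 m: +9.7 × 1.9 km = +18.43°C, so T = 10.89°C.
Net change vs windward start: 10.89 − 15.7 = -4.81°C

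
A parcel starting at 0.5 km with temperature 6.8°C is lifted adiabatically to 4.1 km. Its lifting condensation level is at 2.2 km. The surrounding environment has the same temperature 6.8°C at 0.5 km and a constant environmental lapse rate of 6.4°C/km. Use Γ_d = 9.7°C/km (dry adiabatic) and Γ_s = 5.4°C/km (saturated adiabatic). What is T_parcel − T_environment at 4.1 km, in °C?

Parcel:
  Dry to 2200 m: -9.7 × 1.7 km = -16.49°C, so T = -9.69°C.
  Saturated to 4100 m: -5.4 × 1.9 km = -10.26°C, so T = -19.95°C.
Environment:
  Environment to 4100 m: -6.4 × 3.6 km = -23.04°C, so T = -16.24°C.
T_parcel − T_env = -19.95 − (-16.24) = -3.71°C

-3.71°C (parcel cooler than environment)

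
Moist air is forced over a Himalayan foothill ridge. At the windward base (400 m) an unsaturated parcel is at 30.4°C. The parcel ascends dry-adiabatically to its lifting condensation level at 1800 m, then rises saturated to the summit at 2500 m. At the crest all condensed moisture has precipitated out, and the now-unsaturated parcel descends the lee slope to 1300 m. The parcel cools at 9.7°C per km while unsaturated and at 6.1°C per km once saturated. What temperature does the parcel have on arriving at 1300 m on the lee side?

24.19°C

Dry to 1800 m: -9.7 × 1.4 km = -13.58°C, so T = 16.82°C.
Saturated to 2500 m: -6.1 × 0.7 km = -4.27°C, so T = 12.55°C.
Dry descent to 1300 m: +9.7 × 1.2 km = +11.64°C, so T = 24.19°C.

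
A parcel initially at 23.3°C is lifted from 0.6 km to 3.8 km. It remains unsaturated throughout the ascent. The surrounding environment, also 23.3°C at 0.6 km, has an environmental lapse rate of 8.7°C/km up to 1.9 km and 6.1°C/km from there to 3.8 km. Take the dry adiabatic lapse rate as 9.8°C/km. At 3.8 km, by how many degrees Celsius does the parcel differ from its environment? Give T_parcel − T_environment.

-8.46°C (parcel cooler than environment)

Parcel:
  600 → 3800 m (dry, 9.8°C/km): ΔT = -9.8 × 3.2 = -31.36°C → T = -8.06°C
Environment:
  600 → 1900 m (environment, lower layer, 8.7°C/km): ΔT = -8.7 × 1.3 = -11.31°C → T = 11.99°C
  1900 → 3800 m (environment, upper layer, 6.1°C/km): ΔT = -6.1 × 1.9 = -11.59°C → T = 0.4°C
T_parcel − T_env = -8.06 − 0.4 = -8.46°C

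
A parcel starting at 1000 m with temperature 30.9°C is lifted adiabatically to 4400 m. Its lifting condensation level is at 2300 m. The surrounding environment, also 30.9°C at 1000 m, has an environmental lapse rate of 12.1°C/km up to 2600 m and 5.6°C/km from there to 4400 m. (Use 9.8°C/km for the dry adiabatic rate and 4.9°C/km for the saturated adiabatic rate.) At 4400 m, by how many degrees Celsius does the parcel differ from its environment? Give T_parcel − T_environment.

Parcel:
  1000–2300 m, dry: Δz = 1.3 km ⇒ ΔT = -12.74°C; T = 18.16°C
  2300–4400 m, saturated: Δz = 2.1 km ⇒ ΔT = -10.29°C; T = 7.87°C
Environment:
  1000–2600 m, environment, lower layer: Δz = 1.6 km ⇒ ΔT = -19.36°C; T = 11.54°C
  2600–4400 m, environment, upper layer: Δz = 1.8 km ⇒ ΔT = -10.08°C; T = 1.46°C
T_parcel − T_env = 7.87 − 1.46 = +6.41°C

+6.41°C (parcel warmer than environment)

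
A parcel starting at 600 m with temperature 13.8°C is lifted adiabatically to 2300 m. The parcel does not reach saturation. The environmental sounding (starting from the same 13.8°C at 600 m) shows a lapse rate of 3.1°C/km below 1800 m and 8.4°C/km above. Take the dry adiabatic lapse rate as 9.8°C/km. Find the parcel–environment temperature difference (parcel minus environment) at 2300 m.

-8.74°C (parcel cooler than environment)

Parcel:
  600–2300 m, dry: Δz = 1.7 km ⇒ ΔT = -16.66°C; T = -2.86°C
Environment:
  600–1800 m, environment, lower layer: Δz = 1.2 km ⇒ ΔT = -3.72°C; T = 10.08°C
  1800–2300 m, environment, upper layer: Δz = 0.5 km ⇒ ΔT = -4.2°C; T = 5.88°C
T_parcel − T_env = -2.86 − 5.88 = -8.74°C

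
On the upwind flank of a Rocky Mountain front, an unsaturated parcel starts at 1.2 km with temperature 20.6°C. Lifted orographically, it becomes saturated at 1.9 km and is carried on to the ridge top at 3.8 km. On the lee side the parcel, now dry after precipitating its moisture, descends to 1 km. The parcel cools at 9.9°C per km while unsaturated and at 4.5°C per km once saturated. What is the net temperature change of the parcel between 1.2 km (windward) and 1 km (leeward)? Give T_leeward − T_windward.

1200 → 1900 m (dry, 9.9°C/km): ΔT = -9.9 × 0.7 = -6.93°C → T = 13.67°C
1900 → 3800 m (saturated, 4.5°C/km): ΔT = -4.5 × 1.9 = -8.55°C → T = 5.12°C
3800 → 1000 m (dry descent, 9.9°C/km): ΔT = +9.9 × 2.8 = +27.72°C → T = 32.84°C
Net change vs windward start: 32.84 − 20.6 = +12.24°C

+12.24°C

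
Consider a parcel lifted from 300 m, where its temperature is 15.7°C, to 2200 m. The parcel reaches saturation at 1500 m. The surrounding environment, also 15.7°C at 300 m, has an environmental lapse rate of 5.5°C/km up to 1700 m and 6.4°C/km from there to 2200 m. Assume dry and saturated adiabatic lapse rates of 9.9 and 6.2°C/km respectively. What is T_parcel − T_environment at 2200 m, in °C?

Parcel:
  Dry to 1500 m: -9.9 × 1.2 km = -11.88°C, so T = 3.82°C.
  Saturated to 2200 m: -6.2 × 0.7 km = -4.34°C, so T = -0.52°C.
Environment:
  Environment, lower layer to 1700 m: -5.5 × 1.4 km = -7.7°C, so T = 8°C.
  Environment, upper layer to 2200 m: -6.4 × 0.5 km = -3.2°C, so T = 4.8°C.
T_parcel − T_env = -0.52 − 4.8 = -5.32°C

-5.32°C (parcel cooler than environment)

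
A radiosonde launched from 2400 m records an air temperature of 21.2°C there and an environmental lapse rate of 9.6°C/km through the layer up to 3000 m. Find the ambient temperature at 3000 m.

2400 → 3000 m (environmental, 9.6°C/km): ΔT = -9.6 × 0.6 = -5.76°C → T = 15.44°C

15.44°C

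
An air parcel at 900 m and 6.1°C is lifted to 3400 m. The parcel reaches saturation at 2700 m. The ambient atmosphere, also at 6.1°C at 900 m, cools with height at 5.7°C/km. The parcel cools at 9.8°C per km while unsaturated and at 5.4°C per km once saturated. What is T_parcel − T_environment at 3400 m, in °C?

-7.17°C (parcel cooler than environment)

Parcel:
  From 900 m to 2700 m (dry): cools by 9.8 × 1.8 = 17.64°C, giving -11.54°C.
  From 2700 m to 3400 m (saturated): cools by 5.4 × 0.7 = 3.78°C, giving -15.32°C.
Environment:
  From 900 m to 3400 m (environment): cools by 5.7 × 2.5 = 14.25°C, giving -8.15°C.
T_parcel − T_env = -15.32 − (-8.15) = -7.17°C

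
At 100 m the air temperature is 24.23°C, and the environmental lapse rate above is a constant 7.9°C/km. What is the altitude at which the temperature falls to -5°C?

3800 m

Height above start = (24.23 − (-5)) / 7.9 = 3.7 km
Altitude = 100 m + 3700 m = 3800 m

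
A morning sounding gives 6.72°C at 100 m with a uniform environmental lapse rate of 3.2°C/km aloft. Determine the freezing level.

Height above start = (6.72 − 0) / 3.2 = 2.1 km
Altitude = 100 m + 2100 m = 2200 m

2200 m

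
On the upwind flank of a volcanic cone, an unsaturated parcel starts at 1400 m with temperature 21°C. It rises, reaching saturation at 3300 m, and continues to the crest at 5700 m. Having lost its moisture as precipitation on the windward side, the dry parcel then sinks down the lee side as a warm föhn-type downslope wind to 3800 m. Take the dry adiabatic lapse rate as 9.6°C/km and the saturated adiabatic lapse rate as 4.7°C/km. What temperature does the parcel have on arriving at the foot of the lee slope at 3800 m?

Dry to 3300 m: -9.6 × 1.9 km = -18.24°C, so T = 2.76°C.
Saturated to 5700 m: -4.7 × 2.4 km = -11.28°C, so T = -8.52°C.
Dry descent to 3800 m: +9.6 × 1.9 km = +18.24°C, so T = 9.72°C.

9.72°C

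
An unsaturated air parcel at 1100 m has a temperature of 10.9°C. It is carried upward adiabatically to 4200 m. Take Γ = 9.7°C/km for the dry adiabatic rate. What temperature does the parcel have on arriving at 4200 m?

-19.17°C

From 1100 m to 4200 m (dry adiabatic): cools by 9.7 × 3.1 = 30.07°C, giving -19.17°C.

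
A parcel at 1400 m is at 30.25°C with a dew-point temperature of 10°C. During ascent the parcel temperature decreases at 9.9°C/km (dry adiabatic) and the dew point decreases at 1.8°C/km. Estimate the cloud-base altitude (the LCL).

3900 m

T and T_d converge at 9.9 − 1.8 = 8.1°C per km
Height above start = (30.25 − 10) / 8.1 = 2.5 km
LCL altitude = 1400 m + 2500 m = 3900 m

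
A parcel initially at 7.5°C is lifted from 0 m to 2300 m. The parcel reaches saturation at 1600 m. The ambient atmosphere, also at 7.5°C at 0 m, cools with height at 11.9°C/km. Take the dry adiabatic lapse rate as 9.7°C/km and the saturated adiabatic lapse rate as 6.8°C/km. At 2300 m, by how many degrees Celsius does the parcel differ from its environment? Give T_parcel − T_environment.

+7.09°C (parcel warmer than environment)

Parcel:
  0–1600 m, dry: Δz = 1.6 km ⇒ ΔT = -15.52°C; T = -8.02°C
  1600–2300 m, saturated: Δz = 0.7 km ⇒ ΔT = -4.76°C; T = -12.78°C
Environment:
  0–2300 m, environment: Δz = 2.3 km ⇒ ΔT = -27.37°C; T = -19.87°C
T_parcel − T_env = -12.78 − (-19.87) = +7.09°C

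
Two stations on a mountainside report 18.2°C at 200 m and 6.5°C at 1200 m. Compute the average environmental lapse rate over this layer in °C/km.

Γ = −ΔT/Δz = (18.2 − 6.5) / (1200 − 200) m
  = 11.7°C / 1 km = 11.7°C/km

11.7°C/km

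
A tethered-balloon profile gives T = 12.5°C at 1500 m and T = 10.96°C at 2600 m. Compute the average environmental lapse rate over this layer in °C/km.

1.4°C/km

Γ = −ΔT/Δz = (12.5 − 10.96) / (2600 − 1500) m
  = 1.54°C / 1.1 km = 1.4°C/km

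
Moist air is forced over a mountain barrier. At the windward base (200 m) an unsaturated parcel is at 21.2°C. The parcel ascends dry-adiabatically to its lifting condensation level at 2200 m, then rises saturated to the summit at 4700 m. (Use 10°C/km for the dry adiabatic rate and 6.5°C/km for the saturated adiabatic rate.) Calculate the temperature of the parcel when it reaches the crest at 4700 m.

-15.05°C

200 → 2200 m (dry, 10°C/km): ΔT = -10 × 2 = -20°C → T = 1.2°C
2200 → 4700 m (saturated, 6.5°C/km): ΔT = -6.5 × 2.5 = -16.25°C → T = -15.05°C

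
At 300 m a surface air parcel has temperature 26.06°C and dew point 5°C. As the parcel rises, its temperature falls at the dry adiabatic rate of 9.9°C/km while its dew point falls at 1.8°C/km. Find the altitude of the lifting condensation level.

2900 m

T and T_d converge at 9.9 − 1.8 = 8.1°C per km
Height above start = (26.06 − 5) / 8.1 = 2.6 km
LCL altitude = 300 m + 2600 m = 2900 m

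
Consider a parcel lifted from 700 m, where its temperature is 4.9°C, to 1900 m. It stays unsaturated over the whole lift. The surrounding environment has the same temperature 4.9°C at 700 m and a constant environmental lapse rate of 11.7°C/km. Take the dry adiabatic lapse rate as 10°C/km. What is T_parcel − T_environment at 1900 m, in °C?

Parcel:
  From 700 m to 1900 m (dry): cools by 10 × 1.2 = 12°C, giving -7.1°C.
Environment:
  From 700 m to 1900 m (environment): cools by 11.7 × 1.2 = 14.04°C, giving -9.14°C.
T_parcel − T_env = -7.1 − (-9.14) = +2.04°C

+2.04°C (parcel warmer than environment)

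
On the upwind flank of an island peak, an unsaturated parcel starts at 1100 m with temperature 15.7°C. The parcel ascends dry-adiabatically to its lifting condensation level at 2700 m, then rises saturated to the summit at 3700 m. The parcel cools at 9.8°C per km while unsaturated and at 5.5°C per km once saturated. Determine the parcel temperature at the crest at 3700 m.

From 1100 m to 2700 m (dry): cools by 9.8 × 1.6 = 15.68°C, giving 0.02°C.
From 2700 m to 3700 m (saturated): cools by 5.5 × 1 = 5.5°C, giving -5.48°C.

-5.48°C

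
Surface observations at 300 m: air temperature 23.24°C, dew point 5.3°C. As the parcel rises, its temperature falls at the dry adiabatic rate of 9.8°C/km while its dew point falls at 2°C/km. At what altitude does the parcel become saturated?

2600 m

T and T_d converge at 9.8 − 2 = 7.8°C per km
Height above start = (23.24 − 5.3) / 7.8 = 2.3 km
LCL altitude = 300 m + 2300 m = 2600 m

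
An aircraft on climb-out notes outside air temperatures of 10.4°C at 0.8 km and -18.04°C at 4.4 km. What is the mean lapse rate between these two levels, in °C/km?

7.9°C/km

Γ = −ΔT/Δz = (10.4 − (-18.04)) / (4400 − 800) m
  = 28.44°C / 3.6 km = 7.9°C/km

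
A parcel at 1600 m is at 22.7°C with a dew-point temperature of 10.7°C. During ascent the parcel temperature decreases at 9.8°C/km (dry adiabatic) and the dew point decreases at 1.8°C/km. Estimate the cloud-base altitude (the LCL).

T and T_d converge at 9.8 − 1.8 = 8°C per km
Height above start = (22.7 − 10.7) / 8 = 1.5 km
LCL altitude = 1600 m + 1500 m = 3100 m

3100 m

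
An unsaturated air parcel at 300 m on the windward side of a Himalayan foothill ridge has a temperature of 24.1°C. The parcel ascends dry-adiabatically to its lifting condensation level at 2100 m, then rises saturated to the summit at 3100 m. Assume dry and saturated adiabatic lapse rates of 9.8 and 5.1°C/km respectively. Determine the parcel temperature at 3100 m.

1.36°C

300–2100 m, dry: Δz = 1.8 km ⇒ ΔT = -17.64°C; T = 6.46°C
2100–3100 m, saturated: Δz = 1 km ⇒ ΔT = -5.1°C; T = 1.36°C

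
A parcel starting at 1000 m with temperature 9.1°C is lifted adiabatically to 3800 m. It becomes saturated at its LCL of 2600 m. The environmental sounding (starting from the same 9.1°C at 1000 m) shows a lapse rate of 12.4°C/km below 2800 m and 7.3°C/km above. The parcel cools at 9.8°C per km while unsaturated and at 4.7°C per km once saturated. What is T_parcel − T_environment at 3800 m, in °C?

+8.3°C (parcel warmer than environment)

Parcel:
  1000 → 2600 m (dry, 9.8°C/km): ΔT = -9.8 × 1.6 = -15.68°C → T = -6.58°C
  2600 → 3800 m (saturated, 4.7°C/km): ΔT = -4.7 × 1.2 = -5.64°C → T = -12.22°C
Environment:
  1000 → 2800 m (environment, lower layer, 12.4°C/km): ΔT = -12.4 × 1.8 = -22.32°C → T = -13.22°C
  2800 → 3800 m (environment, upper layer, 7.3°C/km): ΔT = -7.3 × 1 = -7.3°C → T = -20.52°C
T_parcel − T_env = -12.22 − (-20.52) = +8.3°C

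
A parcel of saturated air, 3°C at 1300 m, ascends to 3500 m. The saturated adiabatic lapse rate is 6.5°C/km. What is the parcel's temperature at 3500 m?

-11.3°C

1300–3500 m, saturated adiabatic: Δz = 2.2 km ⇒ ΔT = -14.3°C; T = -11.3°C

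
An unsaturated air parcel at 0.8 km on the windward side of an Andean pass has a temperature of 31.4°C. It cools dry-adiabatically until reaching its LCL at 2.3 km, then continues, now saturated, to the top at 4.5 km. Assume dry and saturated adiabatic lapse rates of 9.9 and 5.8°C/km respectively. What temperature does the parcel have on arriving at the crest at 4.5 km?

From 800 m to 2300 m (dry): cools by 9.9 × 1.5 = 14.85°C, giving 16.55°C.
From 2300 m to 4500 m (saturated): cools by 5.8 × 2.2 = 12.76°C, giving 3.79°C.

3.79°C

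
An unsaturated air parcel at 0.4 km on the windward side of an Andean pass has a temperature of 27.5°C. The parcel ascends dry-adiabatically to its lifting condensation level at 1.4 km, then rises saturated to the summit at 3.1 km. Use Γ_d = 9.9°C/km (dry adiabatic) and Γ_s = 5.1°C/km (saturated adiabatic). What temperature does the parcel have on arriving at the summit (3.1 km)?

8.93°C

400 → 1400 m (dry, 9.9°C/km): ΔT = -9.9 × 1 = -9.9°C → T = 17.6°C
1400 → 3100 m (saturated, 5.1°C/km): ΔT = -5.1 × 1.7 = -8.67°C → T = 8.93°C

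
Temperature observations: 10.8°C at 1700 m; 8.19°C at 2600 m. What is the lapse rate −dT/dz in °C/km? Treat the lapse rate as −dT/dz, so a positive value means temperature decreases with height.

Γ = −ΔT/Δz = (10.8 − 8.19) / (2600 − 1700) m
  = 2.61°C / 0.9 km = 2.9°C/km

2.9°C/km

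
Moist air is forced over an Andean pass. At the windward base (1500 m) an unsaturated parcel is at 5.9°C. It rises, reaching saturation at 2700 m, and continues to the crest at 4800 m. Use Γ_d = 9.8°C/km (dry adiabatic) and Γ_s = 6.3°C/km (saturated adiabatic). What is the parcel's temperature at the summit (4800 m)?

-19.09°C

Dry to 2700 m: -9.8 × 1.2 km = -11.76°C, so T = -5.86°C.
Saturated to 4800 m: -6.3 × 2.1 km = -13.23°C, so T = -19.09°C.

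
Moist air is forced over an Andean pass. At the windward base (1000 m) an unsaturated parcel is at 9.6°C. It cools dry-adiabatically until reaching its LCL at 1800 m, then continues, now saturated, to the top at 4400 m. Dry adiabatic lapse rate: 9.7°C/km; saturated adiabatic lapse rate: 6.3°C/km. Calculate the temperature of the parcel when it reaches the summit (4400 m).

Dry to 1800 m: -9.7 × 0.8 km = -7.76°C, so T = 1.84°C.
Saturated to 4400 m: -6.3 × 2.6 km = -16.38°C, so T = -14.54°C.

-14.54°C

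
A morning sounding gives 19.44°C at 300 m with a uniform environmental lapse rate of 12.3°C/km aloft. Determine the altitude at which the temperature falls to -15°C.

3100 m

Height above start = (19.44 − (-15)) / 12.3 = 2.8 km
Altitude = 300 m + 2800 m = 3100 m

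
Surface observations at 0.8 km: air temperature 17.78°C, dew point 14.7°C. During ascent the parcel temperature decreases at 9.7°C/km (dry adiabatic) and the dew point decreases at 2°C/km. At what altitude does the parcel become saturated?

1.2 km

T and T_d converge at 9.7 − 2 = 7.7°C per km
Height above start = (17.78 − 14.7) / 7.7 = 0.4 km
LCL altitude = 800 m + 400 m = 1200 m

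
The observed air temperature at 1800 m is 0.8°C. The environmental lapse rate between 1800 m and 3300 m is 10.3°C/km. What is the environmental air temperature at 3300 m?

Environmental to 3300 m: -10.3 × 1.5 km = -15.45°C, so T = -14.65°C.

-14.65°C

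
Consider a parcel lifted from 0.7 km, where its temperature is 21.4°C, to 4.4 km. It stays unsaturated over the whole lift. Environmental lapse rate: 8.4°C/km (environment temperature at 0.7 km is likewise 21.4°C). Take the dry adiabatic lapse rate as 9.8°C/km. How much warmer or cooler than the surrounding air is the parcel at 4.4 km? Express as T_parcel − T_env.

-5.18°C (parcel cooler than environment)

Parcel:
  700–4400 m, dry: Δz = 3.7 km ⇒ ΔT = -36.26°C; T = -14.86°C
Environment:
  700–4400 m, environment: Δz = 3.7 km ⇒ ΔT = -31.08°C; T = -9.68°C
T_parcel − T_env = -14.86 − (-9.68) = -5.18°C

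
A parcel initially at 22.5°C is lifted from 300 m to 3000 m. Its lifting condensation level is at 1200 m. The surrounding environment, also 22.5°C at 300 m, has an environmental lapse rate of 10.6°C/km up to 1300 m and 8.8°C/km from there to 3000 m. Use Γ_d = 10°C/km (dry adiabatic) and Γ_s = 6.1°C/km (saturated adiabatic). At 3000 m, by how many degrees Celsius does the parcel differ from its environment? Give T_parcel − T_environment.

+5.58°C (parcel warmer than environment)

Parcel:
  From 300 m to 1200 m (dry): cools by 10 × 0.9 = 9°C, giving 13.5°C.
  From 1200 m to 3000 m (saturated): cools by 6.1 × 1.8 = 10.98°C, giving 2.52°C.
Environment:
  From 300 m to 1300 m (environment, lower layer): cools by 10.6 × 1 = 10.6°C, giving 11.9°C.
  From 1300 m to 3000 m (environment, upper layer): cools by 8.8 × 1.7 = 14.96°C, giving -3.06°C.
T_parcel − T_env = 2.52 − (-3.06) = +5.58°C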